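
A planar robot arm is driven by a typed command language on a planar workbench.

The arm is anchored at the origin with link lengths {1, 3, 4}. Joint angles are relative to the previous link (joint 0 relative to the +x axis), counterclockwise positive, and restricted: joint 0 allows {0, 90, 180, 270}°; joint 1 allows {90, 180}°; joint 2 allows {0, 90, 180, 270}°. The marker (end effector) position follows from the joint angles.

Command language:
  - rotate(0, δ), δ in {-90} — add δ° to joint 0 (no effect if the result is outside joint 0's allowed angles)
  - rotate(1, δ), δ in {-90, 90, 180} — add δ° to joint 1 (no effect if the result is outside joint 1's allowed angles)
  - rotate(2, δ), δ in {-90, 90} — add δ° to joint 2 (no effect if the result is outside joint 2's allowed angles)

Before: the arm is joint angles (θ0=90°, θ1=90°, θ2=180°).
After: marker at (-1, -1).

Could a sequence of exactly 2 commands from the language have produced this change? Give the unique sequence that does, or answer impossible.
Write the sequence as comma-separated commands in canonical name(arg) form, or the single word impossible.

rotate(0, -90), rotate(0, -90)

initial: joint angles (θ0=90°, θ1=90°, θ2=180°)
step 1 (rotate(0, -90)): joint angles (θ0=0°, θ1=90°, θ2=180°)
step 2 (rotate(0, -90)): joint angles (θ0=270°, θ1=90°, θ2=180°)
uniquely the one of 36 2-step routes that fits.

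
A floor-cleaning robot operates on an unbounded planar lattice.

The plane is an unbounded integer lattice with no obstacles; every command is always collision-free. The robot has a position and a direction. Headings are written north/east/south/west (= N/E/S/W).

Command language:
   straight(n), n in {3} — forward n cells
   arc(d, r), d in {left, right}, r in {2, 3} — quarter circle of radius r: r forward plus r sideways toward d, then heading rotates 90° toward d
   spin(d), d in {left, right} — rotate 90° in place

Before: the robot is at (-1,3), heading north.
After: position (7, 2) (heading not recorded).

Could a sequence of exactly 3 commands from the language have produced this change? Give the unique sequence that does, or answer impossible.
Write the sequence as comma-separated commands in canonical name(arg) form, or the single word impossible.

arc(right, 2), straight(3), arc(right, 3)

key: order matters: swapping arc(right, 2) and arc(right, 3) lands elsewhere
start: at (-1,3), heading north
1. arc(right, 2) → at (1,5), heading east
2. straight(3) → at (4,5), heading east
3. arc(right, 3) → at (7,2), heading south
uniquely the one of 343 3-step routes that fits.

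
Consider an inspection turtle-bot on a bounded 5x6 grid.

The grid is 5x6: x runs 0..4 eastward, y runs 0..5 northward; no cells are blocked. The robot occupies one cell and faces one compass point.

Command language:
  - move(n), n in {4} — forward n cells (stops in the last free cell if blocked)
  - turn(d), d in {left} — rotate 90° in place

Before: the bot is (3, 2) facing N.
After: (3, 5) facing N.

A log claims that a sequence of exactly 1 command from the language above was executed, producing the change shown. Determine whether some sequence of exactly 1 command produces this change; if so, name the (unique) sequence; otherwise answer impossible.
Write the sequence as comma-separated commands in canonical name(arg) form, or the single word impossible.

move(4)

key: move(4) runs into the grid edge before its full distance
t0: (3, 2) facing N
t=1 move(4) ⇒ (3, 5) facing N
uniquely the one of 2 1-step routes that fits.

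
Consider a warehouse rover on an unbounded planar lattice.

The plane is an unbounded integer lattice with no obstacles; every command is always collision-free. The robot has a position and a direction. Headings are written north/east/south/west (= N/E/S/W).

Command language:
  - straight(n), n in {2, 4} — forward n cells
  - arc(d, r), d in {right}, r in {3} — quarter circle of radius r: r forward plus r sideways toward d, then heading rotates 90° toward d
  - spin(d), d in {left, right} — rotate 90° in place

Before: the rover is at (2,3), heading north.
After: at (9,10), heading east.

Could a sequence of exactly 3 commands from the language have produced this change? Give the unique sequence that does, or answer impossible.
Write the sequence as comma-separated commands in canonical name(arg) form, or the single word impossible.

straight(4), arc(right, 3), straight(4)

key: position moved to (9,10) AND the heading swung to E — translation plus rotation needed
start: at (2,3), heading north
t=1 straight(4) ⇒ at (2,7), heading north
t=2 arc(right, 3) ⇒ at (5,10), heading east
t=3 straight(4) ⇒ at (9,10), heading east
no rival 3-sequence matches.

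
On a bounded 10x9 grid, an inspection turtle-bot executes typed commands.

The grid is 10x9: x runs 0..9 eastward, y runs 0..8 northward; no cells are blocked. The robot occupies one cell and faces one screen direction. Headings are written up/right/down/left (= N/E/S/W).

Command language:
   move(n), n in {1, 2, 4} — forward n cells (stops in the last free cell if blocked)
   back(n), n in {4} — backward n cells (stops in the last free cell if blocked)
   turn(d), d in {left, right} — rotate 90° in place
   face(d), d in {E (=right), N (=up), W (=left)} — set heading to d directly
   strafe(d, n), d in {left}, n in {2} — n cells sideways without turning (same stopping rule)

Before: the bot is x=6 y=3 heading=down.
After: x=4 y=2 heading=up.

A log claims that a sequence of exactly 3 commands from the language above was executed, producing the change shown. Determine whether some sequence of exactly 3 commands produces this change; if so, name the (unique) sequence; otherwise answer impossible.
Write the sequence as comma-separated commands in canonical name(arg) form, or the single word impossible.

key: running strafe(left, 2) before move(1) would end elsewhere — order is forced
begin: x=6 y=3 heading=down
t=1 move(1) ⇒ x=6 y=2 heading=down
t=2 face(N) ⇒ x=6 y=2 heading=up
t=3 strafe(left, 2) ⇒ x=4 y=2 heading=up
uniquely the one of 1000 3-step routes that fits.

move(1), face(N), strafe(left, 2)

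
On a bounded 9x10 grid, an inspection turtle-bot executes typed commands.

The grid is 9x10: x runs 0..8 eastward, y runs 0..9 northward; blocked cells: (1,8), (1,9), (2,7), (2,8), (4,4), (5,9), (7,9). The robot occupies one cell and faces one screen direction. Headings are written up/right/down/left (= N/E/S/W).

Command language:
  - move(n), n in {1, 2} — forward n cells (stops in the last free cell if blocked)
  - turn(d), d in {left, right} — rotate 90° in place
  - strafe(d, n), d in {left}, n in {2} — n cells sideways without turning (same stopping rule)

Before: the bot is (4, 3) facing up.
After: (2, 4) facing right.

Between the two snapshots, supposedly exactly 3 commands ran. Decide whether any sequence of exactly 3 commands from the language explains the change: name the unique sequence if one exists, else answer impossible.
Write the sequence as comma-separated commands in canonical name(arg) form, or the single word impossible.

strafe(left, 2), move(1), turn(right)

key: cell and facing (now E) both changed — the 3 commands mix motion and turning
start: (4, 3) facing up
step 1 (strafe(left, 2)): (2, 3) facing up
step 2 (move(1)): (2, 4) facing up
step 3 (turn(right)): (2, 4) facing right
no rival 3-sequence matches.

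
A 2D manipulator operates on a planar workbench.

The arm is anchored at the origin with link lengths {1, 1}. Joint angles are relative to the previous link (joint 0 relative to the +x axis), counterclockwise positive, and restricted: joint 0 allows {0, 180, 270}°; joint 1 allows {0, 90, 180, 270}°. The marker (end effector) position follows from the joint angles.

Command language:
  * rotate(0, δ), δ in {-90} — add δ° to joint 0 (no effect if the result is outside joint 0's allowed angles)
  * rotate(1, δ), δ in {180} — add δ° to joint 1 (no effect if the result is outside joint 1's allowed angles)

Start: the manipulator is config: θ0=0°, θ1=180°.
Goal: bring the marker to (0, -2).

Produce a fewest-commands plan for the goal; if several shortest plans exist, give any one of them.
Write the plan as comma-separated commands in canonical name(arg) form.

rotate(1, 180), rotate(0, -90)

start: config: θ0=0°, θ1=180°
t=1 rotate(1, 180) ⇒ config: θ0=0°, θ1=0°
t=2 rotate(0, -90) ⇒ config: θ0=270°, θ1=0°
minimal: 2 command(s), checked below 2.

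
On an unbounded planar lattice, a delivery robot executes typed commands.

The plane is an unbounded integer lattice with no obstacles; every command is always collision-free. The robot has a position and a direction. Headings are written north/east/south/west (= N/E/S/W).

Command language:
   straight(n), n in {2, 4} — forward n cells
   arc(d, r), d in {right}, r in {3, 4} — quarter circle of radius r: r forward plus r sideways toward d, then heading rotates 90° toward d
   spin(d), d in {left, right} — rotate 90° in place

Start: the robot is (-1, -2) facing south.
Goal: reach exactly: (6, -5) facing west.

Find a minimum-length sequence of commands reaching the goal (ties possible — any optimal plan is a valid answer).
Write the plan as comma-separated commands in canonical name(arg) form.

begin: (-1, -2) facing south
[1] after spin(left): (-1, -2) facing east
[2] after straight(4): (3, -2) facing east
[3] after arc(right, 3): (6, -5) facing south
[4] after spin(right): (6, -5) facing west
minimal: 4 command(s), checked below 4.

spin(left), straight(4), arc(right, 3), spin(right)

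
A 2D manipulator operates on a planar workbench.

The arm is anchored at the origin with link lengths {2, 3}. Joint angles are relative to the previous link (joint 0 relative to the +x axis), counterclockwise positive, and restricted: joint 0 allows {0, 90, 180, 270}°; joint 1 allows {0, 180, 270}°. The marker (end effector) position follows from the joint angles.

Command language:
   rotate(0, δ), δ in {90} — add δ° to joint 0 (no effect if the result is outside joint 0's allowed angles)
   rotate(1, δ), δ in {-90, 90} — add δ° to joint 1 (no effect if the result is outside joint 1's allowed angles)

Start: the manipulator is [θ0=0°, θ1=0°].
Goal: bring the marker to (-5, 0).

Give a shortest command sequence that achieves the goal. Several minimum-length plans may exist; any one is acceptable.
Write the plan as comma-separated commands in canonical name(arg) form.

rotate(0, 90), rotate(0, 90)

initial: [θ0=0°, θ1=0°]
[1] after rotate(0, 90): [θ0=90°, θ1=0°]
[2] after rotate(0, 90): [θ0=180°, θ1=0°]
no 1-step plan works, so 2 is optimal.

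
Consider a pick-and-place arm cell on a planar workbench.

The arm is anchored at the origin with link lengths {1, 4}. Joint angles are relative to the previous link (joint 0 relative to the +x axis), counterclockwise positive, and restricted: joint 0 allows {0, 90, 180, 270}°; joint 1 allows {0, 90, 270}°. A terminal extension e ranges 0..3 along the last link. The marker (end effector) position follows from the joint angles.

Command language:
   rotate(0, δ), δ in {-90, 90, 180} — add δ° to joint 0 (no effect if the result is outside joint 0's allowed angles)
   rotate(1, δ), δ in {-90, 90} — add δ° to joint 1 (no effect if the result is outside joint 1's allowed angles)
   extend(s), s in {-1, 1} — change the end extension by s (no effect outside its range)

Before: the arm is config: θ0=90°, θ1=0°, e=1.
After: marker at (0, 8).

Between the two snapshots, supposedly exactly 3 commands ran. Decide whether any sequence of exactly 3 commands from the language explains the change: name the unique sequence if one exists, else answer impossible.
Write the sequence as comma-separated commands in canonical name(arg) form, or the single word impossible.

t0: config: θ0=90°, θ1=0°, e=1
[1] after extend(1): config: θ0=90°, θ1=0°, e=2
[2] after extend(1): config: θ0=90°, θ1=0°, e=3
[3] after extend(1): config: θ0=90°, θ1=0°, e=3
all 343 alternatives checked — unique.

extend(1), extend(1), extend(1)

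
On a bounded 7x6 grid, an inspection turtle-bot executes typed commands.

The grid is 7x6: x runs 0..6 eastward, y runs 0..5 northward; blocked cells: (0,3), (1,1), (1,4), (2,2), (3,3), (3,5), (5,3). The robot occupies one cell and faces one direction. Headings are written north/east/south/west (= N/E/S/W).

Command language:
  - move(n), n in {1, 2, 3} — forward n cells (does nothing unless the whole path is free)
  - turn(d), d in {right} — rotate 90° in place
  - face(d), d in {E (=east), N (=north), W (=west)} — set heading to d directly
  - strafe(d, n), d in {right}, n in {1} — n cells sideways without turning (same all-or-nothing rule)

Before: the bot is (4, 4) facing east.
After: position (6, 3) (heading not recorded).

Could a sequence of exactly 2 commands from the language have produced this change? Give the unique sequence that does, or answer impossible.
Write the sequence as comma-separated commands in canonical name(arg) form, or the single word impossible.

key: running strafe(right, 1) before move(2) would end elsewhere — order is forced
begin: (4, 4) facing east
[1] after move(2): (6, 4) facing east
[2] after strafe(right, 1): (6, 3) facing east
no rival 2-sequence matches.

move(2), strafe(right, 1)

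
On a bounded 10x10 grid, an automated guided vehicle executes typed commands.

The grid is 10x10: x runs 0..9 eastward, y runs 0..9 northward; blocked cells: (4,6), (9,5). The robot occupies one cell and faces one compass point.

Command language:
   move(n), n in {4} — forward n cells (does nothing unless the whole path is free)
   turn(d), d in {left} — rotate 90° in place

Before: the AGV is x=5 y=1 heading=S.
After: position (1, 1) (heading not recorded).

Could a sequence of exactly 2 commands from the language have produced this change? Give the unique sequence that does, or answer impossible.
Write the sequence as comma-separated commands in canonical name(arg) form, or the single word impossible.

all 4 sequences checked — none match.

impossible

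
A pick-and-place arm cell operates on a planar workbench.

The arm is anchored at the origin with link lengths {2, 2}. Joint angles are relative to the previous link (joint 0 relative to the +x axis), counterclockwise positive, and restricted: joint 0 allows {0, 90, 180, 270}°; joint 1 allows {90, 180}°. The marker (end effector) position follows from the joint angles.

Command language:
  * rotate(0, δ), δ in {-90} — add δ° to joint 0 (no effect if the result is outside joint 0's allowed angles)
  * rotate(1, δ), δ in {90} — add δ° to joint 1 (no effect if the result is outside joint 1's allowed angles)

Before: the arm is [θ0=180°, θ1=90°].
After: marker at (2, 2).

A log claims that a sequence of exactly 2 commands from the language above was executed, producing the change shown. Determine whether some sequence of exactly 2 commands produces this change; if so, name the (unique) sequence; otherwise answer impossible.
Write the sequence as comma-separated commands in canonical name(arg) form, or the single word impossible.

rotate(0, -90), rotate(0, -90)

initial: [θ0=180°, θ1=90°]
1. rotate(0, -90) → [θ0=90°, θ1=90°]
2. rotate(0, -90) → [θ0=0°, θ1=90°]
no other 2-command option fits: unique.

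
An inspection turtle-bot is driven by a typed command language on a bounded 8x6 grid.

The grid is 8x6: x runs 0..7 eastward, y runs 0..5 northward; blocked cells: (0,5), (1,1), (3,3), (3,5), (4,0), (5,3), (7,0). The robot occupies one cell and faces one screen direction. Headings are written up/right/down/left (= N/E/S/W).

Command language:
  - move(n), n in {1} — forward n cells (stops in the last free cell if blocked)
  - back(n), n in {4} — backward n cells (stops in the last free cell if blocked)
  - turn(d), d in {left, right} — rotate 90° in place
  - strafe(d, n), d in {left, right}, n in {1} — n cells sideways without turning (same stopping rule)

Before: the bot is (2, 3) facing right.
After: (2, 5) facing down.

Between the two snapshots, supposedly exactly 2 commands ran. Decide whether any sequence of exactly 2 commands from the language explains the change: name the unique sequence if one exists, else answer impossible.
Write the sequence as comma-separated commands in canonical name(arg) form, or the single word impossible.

turn(right), back(4)

key: position moved to (2,5) AND the heading swung to S — translation plus rotation needed
from: (2, 3) facing right
t=1 turn(right) ⇒ (2, 3) facing down
t=2 back(4) ⇒ (2, 5) facing down
uniquely the one of 36 2-step routes that fits.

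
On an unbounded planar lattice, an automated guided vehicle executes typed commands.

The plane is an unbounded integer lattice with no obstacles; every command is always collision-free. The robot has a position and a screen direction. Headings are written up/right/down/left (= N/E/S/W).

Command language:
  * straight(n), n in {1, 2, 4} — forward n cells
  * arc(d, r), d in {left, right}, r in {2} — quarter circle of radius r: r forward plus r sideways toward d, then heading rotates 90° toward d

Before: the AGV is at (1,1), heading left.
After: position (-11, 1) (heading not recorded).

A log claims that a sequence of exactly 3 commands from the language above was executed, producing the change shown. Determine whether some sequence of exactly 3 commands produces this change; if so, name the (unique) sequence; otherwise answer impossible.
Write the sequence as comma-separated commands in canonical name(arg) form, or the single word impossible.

straight(4), straight(4), straight(4)

from: at (1,1), heading left
t=1 straight(4) ⇒ at (-3,1), heading left
t=2 straight(4) ⇒ at (-7,1), heading left
t=3 straight(4) ⇒ at (-11,1), heading left
no rival 3-sequence matches.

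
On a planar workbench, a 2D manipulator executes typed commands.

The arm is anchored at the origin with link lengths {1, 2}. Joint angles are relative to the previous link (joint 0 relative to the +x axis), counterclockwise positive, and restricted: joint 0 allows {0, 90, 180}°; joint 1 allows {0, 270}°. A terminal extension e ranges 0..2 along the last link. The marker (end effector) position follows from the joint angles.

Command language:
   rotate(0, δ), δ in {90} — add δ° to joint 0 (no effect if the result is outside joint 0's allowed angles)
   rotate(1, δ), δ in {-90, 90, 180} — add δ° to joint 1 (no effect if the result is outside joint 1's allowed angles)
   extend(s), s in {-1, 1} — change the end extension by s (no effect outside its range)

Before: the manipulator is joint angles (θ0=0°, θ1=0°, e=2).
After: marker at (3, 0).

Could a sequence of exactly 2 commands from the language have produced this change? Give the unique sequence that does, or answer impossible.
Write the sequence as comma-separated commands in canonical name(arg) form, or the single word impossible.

extend(-1), extend(-1)

start: joint angles (θ0=0°, θ1=0°, e=2)
[1] after extend(-1): joint angles (θ0=0°, θ1=0°, e=1)
[2] after extend(-1): joint angles (θ0=0°, θ1=0°, e=0)
no other 2-command option fits: unique.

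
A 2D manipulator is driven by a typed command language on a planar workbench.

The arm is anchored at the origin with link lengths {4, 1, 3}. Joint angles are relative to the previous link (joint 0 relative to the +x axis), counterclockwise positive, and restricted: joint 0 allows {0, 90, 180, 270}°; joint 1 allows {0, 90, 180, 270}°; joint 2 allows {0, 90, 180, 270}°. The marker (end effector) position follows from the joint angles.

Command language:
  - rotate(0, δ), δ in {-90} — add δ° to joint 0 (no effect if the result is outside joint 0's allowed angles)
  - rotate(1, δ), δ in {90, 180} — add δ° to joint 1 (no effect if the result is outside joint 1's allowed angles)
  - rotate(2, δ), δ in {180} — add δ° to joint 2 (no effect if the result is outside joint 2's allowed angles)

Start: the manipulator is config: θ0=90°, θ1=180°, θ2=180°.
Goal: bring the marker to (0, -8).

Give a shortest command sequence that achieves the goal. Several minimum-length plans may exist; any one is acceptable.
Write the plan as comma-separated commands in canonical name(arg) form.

rotate(0, -90), rotate(0, -90), rotate(2, 180), rotate(1, 180)

begin: config: θ0=90°, θ1=180°, θ2=180°
step 1 (rotate(0, -90)): config: θ0=0°, θ1=180°, θ2=180°
step 2 (rotate(0, -90)): config: θ0=270°, θ1=180°, θ2=180°
step 3 (rotate(2, 180)): config: θ0=270°, θ1=180°, θ2=0°
step 4 (rotate(1, 180)): config: θ0=270°, θ1=0°, θ2=0°
minimal: 4 command(s), checked below 4.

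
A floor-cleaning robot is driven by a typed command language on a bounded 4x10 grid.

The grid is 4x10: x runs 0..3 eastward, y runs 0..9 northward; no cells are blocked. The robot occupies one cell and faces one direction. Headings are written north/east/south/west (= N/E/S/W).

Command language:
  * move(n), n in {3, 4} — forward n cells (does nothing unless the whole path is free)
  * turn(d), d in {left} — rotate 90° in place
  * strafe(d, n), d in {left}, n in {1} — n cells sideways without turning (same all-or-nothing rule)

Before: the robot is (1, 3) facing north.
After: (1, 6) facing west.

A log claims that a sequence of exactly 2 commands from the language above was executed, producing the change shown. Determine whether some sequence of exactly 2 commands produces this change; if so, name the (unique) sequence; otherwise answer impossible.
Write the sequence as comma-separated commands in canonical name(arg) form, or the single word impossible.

key: order matters: swapping move(3) and turn(left) lands elsewhere
t0: (1, 3) facing north
[1] after move(3): (1, 6) facing north
[2] after turn(left): (1, 6) facing west
uniquely the one of 16 2-step routes that fits.

move(3), turn(left)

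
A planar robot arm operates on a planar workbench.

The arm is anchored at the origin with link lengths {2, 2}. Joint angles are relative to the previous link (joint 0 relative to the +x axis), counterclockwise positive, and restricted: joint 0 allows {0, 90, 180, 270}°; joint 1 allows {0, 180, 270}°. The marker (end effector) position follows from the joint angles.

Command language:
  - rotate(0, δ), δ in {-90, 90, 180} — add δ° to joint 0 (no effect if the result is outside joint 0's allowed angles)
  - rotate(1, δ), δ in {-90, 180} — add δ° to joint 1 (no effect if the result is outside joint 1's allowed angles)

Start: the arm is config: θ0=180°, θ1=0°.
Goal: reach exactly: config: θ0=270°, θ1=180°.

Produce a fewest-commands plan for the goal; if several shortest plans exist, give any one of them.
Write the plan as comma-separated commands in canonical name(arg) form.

rotate(1, 180), rotate(0, 90)

from: config: θ0=180°, θ1=0°
[1] after rotate(1, 180): config: θ0=180°, θ1=180°
[2] after rotate(0, 90): config: θ0=270°, θ1=180°
shorter routes all fall short; 2 is best.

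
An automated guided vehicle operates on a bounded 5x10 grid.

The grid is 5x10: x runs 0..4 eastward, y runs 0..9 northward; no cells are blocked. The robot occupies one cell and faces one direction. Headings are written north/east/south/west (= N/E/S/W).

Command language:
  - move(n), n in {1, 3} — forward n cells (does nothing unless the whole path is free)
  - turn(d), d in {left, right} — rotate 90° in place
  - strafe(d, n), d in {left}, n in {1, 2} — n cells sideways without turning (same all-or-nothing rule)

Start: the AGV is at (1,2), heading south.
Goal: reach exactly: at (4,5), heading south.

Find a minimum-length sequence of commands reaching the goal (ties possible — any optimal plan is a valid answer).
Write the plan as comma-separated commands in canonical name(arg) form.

t0: at (1,2), heading south
t=1 turn(left) ⇒ at (1,2), heading east
t=2 move(3) ⇒ at (4,2), heading east
t=3 strafe(left, 1) ⇒ at (4,3), heading east
t=4 strafe(left, 2) ⇒ at (4,5), heading east
t=5 turn(right) ⇒ at (4,5), heading south
minimal: 5 command(s), checked below 5.

turn(left), move(3), strafe(left, 1), strafe(left, 2), turn(right)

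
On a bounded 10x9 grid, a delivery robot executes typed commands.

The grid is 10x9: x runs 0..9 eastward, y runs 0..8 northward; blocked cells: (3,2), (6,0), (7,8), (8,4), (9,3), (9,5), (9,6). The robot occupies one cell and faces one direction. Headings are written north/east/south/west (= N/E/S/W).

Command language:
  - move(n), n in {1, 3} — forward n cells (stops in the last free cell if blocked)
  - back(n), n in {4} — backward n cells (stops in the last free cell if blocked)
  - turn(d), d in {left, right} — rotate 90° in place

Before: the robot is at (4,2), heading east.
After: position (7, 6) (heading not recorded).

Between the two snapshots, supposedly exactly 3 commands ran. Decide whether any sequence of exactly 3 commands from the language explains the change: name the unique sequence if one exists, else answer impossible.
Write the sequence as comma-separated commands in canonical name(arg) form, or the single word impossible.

move(3), turn(right), back(4)

key: running back(4) before move(3) would end elsewhere — order is forced
begin: at (4,2), heading east
step 1 (move(3)): at (7,2), heading east
step 2 (turn(right)): at (7,2), heading south
step 3 (back(4)): at (7,6), heading south
no other 3-command option fits: unique.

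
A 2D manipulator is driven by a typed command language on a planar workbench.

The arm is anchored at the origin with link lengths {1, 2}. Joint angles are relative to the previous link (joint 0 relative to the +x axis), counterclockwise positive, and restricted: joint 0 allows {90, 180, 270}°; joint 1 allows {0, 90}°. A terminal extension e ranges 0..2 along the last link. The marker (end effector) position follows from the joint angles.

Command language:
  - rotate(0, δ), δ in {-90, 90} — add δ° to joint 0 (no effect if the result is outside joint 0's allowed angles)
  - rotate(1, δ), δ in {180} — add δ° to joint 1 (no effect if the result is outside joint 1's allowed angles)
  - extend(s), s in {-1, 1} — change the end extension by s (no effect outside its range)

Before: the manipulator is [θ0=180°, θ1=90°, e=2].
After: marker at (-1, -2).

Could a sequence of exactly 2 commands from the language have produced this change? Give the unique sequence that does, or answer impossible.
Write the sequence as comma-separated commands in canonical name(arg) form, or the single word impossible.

t0: [θ0=180°, θ1=90°, e=2]
1. extend(-1) → [θ0=180°, θ1=90°, e=1]
2. extend(-1) → [θ0=180°, θ1=90°, e=0]
no rival 2-sequence matches.

extend(-1), extend(-1)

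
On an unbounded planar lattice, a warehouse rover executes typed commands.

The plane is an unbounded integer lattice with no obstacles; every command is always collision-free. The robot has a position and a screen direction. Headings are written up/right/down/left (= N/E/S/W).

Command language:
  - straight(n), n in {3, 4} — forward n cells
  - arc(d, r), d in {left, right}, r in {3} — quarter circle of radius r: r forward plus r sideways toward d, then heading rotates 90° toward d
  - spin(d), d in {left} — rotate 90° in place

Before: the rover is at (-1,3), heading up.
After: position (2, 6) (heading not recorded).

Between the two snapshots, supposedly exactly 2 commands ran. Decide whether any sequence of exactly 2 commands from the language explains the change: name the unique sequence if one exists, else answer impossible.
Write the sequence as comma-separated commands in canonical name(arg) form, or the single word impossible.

key: order matters: swapping arc(right, 3) and spin(left) lands elsewhere
from: at (-1,3), heading up
[1] after arc(right, 3): at (2,6), heading right
[2] after spin(left): at (2,6), heading up
all 25 alternatives checked — unique.

arc(right, 3), spin(left)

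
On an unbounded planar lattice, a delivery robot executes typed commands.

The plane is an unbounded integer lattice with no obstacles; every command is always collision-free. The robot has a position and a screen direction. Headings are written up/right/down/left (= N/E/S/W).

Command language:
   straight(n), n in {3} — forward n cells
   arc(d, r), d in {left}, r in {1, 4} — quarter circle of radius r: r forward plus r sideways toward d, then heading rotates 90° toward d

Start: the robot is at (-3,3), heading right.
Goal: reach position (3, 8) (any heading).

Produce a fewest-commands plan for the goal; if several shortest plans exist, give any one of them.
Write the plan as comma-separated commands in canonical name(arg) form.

straight(3), arc(left, 4), arc(left, 1)

start: at (-3,3), heading right
step 1 (straight(3)): at (0,3), heading right
step 2 (arc(left, 4)): at (4,7), heading up
step 3 (arc(left, 1)): at (3,8), heading left
shorter routes all fall short; 3 is best.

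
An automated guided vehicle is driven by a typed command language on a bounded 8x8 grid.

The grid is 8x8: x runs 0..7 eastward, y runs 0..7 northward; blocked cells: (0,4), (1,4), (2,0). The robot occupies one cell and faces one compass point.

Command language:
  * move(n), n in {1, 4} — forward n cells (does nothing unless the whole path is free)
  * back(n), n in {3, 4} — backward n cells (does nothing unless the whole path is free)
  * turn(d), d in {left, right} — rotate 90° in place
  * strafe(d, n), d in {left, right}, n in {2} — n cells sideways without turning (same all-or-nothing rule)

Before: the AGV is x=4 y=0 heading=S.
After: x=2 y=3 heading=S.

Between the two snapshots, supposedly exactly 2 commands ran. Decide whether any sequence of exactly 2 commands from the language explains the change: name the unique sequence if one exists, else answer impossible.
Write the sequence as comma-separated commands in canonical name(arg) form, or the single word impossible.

key: heading stays S — no command in the sequence turns
begin: x=4 y=0 heading=S
[1] after back(3): x=4 y=3 heading=S
[2] after strafe(right, 2): x=2 y=3 heading=S
uniquely the one of 64 2-step routes that fits.

back(3), strafe(right, 2)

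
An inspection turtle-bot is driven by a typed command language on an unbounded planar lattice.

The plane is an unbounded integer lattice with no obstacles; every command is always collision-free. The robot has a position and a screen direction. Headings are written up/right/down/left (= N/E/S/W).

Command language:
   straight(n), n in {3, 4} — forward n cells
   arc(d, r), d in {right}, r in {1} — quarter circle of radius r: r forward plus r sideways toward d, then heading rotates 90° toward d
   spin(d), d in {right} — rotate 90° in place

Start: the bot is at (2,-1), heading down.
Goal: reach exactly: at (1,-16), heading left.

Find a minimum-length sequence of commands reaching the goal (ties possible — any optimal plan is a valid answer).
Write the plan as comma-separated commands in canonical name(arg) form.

t0: at (2,-1), heading down
[1] after straight(4): at (2,-5), heading down
[2] after straight(4): at (2,-9), heading down
[3] after straight(3): at (2,-12), heading down
[4] after straight(3): at (2,-15), heading down
[5] after arc(right, 1): at (1,-16), heading left
no 4-step plan works, so 5 is optimal.

straight(4), straight(4), straight(3), straight(3), arc(right, 1)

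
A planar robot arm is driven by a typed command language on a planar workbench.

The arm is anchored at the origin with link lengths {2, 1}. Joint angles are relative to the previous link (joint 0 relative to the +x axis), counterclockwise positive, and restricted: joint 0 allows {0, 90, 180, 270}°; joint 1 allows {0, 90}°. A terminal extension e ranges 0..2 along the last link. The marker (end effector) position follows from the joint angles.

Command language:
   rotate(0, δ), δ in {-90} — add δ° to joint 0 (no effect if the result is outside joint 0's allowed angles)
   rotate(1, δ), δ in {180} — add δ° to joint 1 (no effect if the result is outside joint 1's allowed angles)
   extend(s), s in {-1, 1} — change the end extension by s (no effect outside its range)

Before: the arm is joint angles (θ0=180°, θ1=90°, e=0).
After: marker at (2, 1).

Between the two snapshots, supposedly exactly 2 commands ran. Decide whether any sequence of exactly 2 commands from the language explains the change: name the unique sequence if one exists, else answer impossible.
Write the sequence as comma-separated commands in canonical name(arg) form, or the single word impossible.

begin: joint angles (θ0=180°, θ1=90°, e=0)
1. rotate(0, -90) → joint angles (θ0=90°, θ1=90°, e=0)
2. rotate(0, -90) → joint angles (θ0=0°, θ1=90°, e=0)
no rival 2-sequence matches.

rotate(0, -90), rotate(0, -90)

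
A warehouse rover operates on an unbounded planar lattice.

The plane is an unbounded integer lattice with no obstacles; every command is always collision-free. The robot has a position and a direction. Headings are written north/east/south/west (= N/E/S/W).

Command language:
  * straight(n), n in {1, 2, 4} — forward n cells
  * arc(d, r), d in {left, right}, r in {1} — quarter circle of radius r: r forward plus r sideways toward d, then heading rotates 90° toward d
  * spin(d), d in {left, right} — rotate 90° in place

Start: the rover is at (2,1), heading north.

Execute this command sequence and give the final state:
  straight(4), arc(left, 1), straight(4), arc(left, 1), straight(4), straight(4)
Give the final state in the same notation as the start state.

t0: at (2,1), heading north
1. straight(4) → at (2,5), heading north
2. arc(left, 1) → at (1,6), heading west
3. straight(4) → at (-3,6), heading west
4. arc(left, 1) → at (-4,5), heading south
5. straight(4) → at (-4,1), heading south
6. straight(4) → at (-4,-3), heading south

at (-4,-3), heading south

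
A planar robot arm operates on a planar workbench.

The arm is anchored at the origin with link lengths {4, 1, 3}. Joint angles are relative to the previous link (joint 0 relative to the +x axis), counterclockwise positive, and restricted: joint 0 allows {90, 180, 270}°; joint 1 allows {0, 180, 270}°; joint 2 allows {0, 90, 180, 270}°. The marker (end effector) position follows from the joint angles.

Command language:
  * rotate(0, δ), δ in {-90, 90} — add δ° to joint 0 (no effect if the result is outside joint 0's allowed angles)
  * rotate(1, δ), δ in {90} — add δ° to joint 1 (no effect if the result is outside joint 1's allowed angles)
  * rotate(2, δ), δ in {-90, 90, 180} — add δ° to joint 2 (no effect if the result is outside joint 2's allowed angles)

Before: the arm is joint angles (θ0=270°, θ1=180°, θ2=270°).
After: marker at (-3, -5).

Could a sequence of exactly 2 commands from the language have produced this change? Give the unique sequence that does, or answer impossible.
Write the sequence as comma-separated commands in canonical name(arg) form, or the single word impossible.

rotate(1, 90), rotate(1, 90)

start: joint angles (θ0=270°, θ1=180°, θ2=270°)
[1] after rotate(1, 90): joint angles (θ0=270°, θ1=270°, θ2=270°)
[2] after rotate(1, 90): joint angles (θ0=270°, θ1=0°, θ2=270°)
no rival 2-sequence matches.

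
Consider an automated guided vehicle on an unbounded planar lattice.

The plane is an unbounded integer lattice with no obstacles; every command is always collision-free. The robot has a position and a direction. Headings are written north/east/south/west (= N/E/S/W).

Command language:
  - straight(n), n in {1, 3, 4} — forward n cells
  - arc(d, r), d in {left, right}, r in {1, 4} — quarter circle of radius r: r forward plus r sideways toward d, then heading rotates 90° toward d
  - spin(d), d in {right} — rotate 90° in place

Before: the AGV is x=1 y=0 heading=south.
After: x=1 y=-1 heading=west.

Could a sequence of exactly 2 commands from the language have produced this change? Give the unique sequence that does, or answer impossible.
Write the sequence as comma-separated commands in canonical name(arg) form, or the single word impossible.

key: running spin(right) before straight(1) would end elsewhere — order is forced
t0: x=1 y=0 heading=south
t=1 straight(1) ⇒ x=1 y=-1 heading=south
t=2 spin(right) ⇒ x=1 y=-1 heading=west
no other 2-command option fits: unique.

straight(1), spin(right)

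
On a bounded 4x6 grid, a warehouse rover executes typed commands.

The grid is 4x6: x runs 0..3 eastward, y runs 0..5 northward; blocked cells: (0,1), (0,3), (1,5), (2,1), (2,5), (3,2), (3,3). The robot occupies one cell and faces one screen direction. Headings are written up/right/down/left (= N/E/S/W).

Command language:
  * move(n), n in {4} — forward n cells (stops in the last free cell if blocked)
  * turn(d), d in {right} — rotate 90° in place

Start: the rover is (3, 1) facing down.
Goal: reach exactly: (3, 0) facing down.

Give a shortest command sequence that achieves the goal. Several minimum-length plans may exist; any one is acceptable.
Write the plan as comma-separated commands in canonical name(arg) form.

from: (3, 1) facing down
t=1 move(4) ⇒ (3, 0) facing down
minimal: 1 command(s), checked below 1.

move(4)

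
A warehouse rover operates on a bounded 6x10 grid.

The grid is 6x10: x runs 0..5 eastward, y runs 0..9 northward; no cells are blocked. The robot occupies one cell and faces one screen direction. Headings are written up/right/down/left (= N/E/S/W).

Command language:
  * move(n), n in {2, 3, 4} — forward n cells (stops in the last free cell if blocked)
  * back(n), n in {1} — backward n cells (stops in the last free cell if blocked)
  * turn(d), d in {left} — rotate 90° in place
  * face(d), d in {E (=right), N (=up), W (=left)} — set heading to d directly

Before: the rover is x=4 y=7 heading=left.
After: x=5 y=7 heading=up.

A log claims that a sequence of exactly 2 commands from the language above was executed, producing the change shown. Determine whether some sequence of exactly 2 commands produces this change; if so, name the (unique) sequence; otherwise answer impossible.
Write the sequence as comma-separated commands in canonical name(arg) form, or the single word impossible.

key: order matters: swapping back(1) and face(N) lands elsewhere
t0: x=4 y=7 heading=left
[1] after back(1): x=5 y=7 heading=left
[2] after face(N): x=5 y=7 heading=up
no rival 2-sequence matches.

back(1), face(N)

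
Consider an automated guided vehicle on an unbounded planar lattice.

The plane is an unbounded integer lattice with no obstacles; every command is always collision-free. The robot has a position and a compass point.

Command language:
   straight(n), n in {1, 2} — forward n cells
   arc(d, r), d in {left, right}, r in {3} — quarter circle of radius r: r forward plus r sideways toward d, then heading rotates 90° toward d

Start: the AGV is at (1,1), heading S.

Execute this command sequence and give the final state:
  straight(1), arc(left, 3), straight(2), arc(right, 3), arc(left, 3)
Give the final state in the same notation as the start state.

begin: at (1,1), heading S
step 1 (straight(1)): at (1,0), heading S
step 2 (arc(left, 3)): at (4,-3), heading E
step 3 (straight(2)): at (6,-3), heading E
step 4 (arc(right, 3)): at (9,-6), heading S
step 5 (arc(left, 3)): at (12,-9), heading E

at (12,-9), heading E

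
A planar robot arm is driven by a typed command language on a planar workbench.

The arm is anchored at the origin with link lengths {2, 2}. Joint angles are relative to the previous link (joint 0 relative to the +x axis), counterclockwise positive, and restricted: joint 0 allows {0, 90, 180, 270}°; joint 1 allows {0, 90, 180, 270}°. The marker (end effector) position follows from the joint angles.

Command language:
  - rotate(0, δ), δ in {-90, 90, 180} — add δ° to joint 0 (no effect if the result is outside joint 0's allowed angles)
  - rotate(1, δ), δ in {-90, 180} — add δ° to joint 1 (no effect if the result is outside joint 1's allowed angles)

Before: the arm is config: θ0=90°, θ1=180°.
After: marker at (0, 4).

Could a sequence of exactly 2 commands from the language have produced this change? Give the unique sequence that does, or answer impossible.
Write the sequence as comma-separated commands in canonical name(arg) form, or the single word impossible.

from: config: θ0=90°, θ1=180°
step 1 (rotate(1, -90)): config: θ0=90°, θ1=90°
step 2 (rotate(1, -90)): config: θ0=90°, θ1=0°
no other 2-command option fits: unique.

rotate(1, -90), rotate(1, -90)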